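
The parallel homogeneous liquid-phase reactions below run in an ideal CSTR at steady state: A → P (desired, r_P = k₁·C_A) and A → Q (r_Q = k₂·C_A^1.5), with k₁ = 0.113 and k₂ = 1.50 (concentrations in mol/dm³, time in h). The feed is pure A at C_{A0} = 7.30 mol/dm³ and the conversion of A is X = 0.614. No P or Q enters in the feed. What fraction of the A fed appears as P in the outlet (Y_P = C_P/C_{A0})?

Exit C_A = C_{A0}(1−X) = 7.30×0.386 = 2.818 mol/dm³.
In a CSTR the entire volume is at exit conditions, so r_P = 0.113×2.818 = 0.3184 and r_Q = 1.50×2.818^1.5 = 7.095.
Fraction of consumed A going to P: r_P/(r_P+r_Q) = 0.04295.
C_P = 0.04295·C_{A0}·X = 0.04295×7.30×0.614 = 0.193 mol/dm³; Y_P = C_P/C_{A0} = 0.0264.

0.0264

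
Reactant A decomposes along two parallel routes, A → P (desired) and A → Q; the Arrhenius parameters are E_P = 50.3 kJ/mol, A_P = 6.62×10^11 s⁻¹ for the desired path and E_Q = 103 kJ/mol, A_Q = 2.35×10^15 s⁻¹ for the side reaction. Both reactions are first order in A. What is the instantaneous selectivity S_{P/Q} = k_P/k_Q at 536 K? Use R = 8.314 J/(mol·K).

k_P/k_Q = (A_P/A_Q)·exp[−(E_P−E_Q)/(RT)] = (A_P/A_Q)·exp[(E_Q−E_P)/(RT)].
(E_Q−E_P)/(RT) = (103−50.3)×10³/(8.314×536) = 52700/4456 = 11.83.
k_P/k_Q = (6.62×10^11/2.35×10^15)·exp(11.83) = 2.817×10^-4 × 1.368×10^5 = 38.5.

38.5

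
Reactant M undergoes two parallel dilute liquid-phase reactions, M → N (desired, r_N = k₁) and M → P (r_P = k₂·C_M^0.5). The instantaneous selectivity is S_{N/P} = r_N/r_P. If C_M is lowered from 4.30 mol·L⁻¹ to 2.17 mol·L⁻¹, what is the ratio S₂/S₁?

S_{N/P} = (k₁/k₂)·C_M^-0.5, so S₂/S₁ = (C_{M,2}/C_{M,1})^-0.5.
= (2.17/4.30)^(-0.5) = (0.5047)^(-0.5) = 1.41.

1.41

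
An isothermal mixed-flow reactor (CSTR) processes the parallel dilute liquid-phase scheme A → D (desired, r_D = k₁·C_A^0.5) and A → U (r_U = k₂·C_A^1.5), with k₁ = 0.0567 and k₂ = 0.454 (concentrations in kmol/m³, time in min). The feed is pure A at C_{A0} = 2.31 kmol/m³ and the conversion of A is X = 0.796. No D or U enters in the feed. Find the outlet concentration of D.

Exit C_A = C_{A0}(1−X) = 2.31×0.204 = 0.4712 kmol/m³.
In a CSTR the entire volume is at exit conditions, so r_D = 0.0567×0.4712^0.5 = 0.03892 and r_U = 0.454×0.4712^1.5 = 0.1469.
Fraction of consumed A going to D: r_D/(r_D+r_U) = 0.2095.
C_D = 0.2095·C_{A0}·X = 0.2095×2.31×0.796 = 0.385 kmol/m³.

0.385 kmol/m³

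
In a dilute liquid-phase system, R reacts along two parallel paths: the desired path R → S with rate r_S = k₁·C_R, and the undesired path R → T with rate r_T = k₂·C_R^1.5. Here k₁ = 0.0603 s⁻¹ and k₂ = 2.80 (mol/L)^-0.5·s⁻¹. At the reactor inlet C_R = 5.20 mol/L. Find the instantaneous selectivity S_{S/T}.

S_{S/T} = r_S/r_T = (k₁·C_R)/(k₂·C_R^1.5) = (k₁/k₂)·C_R^-0.5.
= (0.0603×5.200) / (2.80×5.200^1.5) = 0.3136/33.20 = 0.00944.
The undesired path is higher order in R, so low C_R (CSTR or dilute feed) favours S.

0.00944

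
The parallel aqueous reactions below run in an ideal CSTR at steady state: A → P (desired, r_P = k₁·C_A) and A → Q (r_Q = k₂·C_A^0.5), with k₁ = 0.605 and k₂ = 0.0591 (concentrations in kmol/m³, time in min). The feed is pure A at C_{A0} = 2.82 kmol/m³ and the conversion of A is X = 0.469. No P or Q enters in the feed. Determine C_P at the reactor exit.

1.22 kmol/m³

Exit C_A = C_{A0}(1−X) = 2.82×0.531 = 1.497 kmol/m³.
A CSTR operates uniformly at the exit composition, giving r_P = 0.9059 and r_Q = 0.07232 (each k·C_A^n at C_A = 1.497).
Fraction of consumed A going to P: r_P/(r_P+r_Q) = 0.9261.
C_P = 0.9261·C_{A0}·X = 0.9261×2.82×0.469 = 1.22 kmol/m³.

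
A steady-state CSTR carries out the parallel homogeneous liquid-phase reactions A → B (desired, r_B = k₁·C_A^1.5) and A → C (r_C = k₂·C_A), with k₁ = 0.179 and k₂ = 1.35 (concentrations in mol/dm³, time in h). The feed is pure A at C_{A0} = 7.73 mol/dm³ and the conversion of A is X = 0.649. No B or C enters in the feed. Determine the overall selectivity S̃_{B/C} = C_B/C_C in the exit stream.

0.218

Exit C_A = C_{A0}(1−X) = 7.73×0.351 = 2.713 mol/dm³.
Rates in a CSTR are evaluated at the outlet concentration: r_B = 0.179×2.713^1.5 = 0.8000, r_C = 1.35×2.713 = 3.663.
Overall selectivity = C_B/C_C = r_Bτ/(r_Cτ) = r_B/r_C = 0.218.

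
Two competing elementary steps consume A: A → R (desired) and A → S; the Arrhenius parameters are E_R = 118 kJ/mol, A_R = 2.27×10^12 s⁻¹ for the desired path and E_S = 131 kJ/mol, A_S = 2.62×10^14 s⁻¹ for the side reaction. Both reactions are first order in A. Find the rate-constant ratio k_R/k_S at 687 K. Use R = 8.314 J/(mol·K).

0.0844

With equal orders, S_{R/S} = k_R/k_S = (A_R/A_S)·exp[(E_S−E_R)/(RT)].
(E_S−E_R)/(RT) = (131−118)×10³/(8.314×687) = 13000/5712 = 2.276.
k_R/k_S = (2.27×10^12/2.62×10^14)·exp(2.276) = 0.008664 × 9.738 = 0.0844.
Since E_R < E_S, lowering the temperature improves selectivity toward R.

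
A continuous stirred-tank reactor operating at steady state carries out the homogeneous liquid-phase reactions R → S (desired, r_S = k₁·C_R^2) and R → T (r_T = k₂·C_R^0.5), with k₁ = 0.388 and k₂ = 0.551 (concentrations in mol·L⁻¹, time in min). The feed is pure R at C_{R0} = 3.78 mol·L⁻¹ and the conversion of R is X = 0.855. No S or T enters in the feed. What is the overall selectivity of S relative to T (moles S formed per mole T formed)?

Exit C_R = C_{R0}(1−X) = 3.78×0.145 = 0.5481 mol·L⁻¹.
Rates in a CSTR are evaluated at the outlet concentration: r_S = 0.388×0.5481^2 = 0.1166, r_T = 0.551×0.5481^0.5 = 0.4079.
Overall selectivity = C_S/C_T = r_Sτ/(r_Tτ) = r_S/r_T = 0.286.

0.286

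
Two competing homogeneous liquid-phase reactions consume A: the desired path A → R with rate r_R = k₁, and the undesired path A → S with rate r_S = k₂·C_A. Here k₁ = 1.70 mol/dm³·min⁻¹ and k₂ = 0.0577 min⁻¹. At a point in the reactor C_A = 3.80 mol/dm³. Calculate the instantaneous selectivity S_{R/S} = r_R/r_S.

S_{R/S} = r_R/r_S = (k₁)/(k₂·C_A) = (k₁/k₂)·C_A⁻¹.
= (1.70) / (0.0577×3.800) = 1.700/0.2193 = 7.75.
The undesired path is higher order in A, so low C_A (CSTR or dilute feed) favours R.

7.75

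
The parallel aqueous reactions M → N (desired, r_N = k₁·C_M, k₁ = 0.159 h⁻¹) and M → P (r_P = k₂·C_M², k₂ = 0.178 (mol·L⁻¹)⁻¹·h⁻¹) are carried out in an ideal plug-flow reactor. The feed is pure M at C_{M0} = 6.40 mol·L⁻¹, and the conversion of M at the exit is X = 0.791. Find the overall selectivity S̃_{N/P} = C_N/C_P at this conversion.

C_M = C_{M0}(1−X) = 1.338 mol·L⁻¹.
Along a PFR/batch, dC_N/dC_M = −r_N/(r_N+r_P) = −k₁/(k₁+k₂·C_M).
Integrating from C_{M0} to C_M: C_N = (0.159/0.178)·ln[(0.159+0.178·6.40)/(0.159+0.178·1.34)] = 0.8933·ln(1.298/0.3971) = 1.058 mol·L⁻¹.
C_P = (C_{M0}−C_M)−C_N = 4.004 mol·L⁻¹; S̃_{N/P} = 1.058/4.004 = 0.264.

0.264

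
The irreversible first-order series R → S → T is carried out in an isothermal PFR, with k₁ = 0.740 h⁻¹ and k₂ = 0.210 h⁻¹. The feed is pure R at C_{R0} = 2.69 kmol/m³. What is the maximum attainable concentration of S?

For a first-order series the maximum intermediate yield is C_{S,max}/C_{R0} = (k₁/k₂)^[k₂/(k₂−k₁)].
= (0.740/0.210)^(0.210/(0.210−0.740)) = (3.524)^(-0.3962) = 0.6071.
C_{S,max} = 0.6071×2.69 = 1.63 kmol/m³.

1.63 kmol/m³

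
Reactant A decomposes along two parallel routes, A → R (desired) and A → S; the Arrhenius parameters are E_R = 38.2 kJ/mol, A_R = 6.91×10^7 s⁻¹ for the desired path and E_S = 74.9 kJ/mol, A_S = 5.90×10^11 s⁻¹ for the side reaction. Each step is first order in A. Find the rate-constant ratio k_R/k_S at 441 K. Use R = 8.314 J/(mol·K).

2.60

Since both paths have the same order in A, the concentration cancels and S_{R/S} = k_R/k_S = (A_R/A_S)·exp[(E_S−E_R)/(RT)].
(E_S−E_R)/(RT) = (74.9−38.2)×10³/(8.314×441) = 36700/3666 = 10.01.
k_R/k_S = (6.91×10^7/5.90×10^11)·exp(10.01) = 1.171×10^-4 × 22239 = 2.60.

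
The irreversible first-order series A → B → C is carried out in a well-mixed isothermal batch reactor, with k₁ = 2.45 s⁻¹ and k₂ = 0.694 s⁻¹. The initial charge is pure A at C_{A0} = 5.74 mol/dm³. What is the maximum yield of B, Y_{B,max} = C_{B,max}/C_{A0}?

Evaluating C_B at t_opt = ln(k₂/k₁)/(k₂−k₁) gives C_{B,max}/C_{A0} = (k₁/k₂)^[k₂/(k₂−k₁)].
= (2.45/0.694)^(0.694/(0.694−2.45)) = (3.530)^(-0.3952) = 0.6074.

0.607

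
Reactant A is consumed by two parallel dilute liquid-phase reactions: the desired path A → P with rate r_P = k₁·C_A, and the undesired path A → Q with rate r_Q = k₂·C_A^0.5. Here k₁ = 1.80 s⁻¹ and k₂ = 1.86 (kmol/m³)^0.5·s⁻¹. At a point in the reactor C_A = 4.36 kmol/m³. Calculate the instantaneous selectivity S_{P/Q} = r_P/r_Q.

S_{P/Q} = r_P/r_Q = (k₁·C_A)/(k₂·C_A^0.5) = (k₁/k₂)·C_A^0.5.
= (1.80×4.360) / (1.86×4.360^0.5) = 7.848/3.884 = 2.02.
Since the desired path is higher order in A, keeping C_A high (PFR or concentrated feed) favours P.

2.02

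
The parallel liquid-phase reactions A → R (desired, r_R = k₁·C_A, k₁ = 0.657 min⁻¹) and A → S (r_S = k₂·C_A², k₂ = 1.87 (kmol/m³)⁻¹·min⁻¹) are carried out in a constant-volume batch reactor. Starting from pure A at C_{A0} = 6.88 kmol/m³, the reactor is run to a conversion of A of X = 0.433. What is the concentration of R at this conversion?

0.187 kmol/m³

C_A = C_{A0}(1−X) = 3.901 kmol/m³.
Along a PFR/batch, dC_R/dC_A = −r_R/(r_R+r_S) = −k₁/(k₁+k₂·C_A).
Integrating from C_{A0} to C_A: C_R = (0.657/1.87)·ln[(0.657+1.87·6.88)/(0.657+1.87·3.90)] = 0.3513·ln(13.52/7.952) = 0.1865 kmol/m³.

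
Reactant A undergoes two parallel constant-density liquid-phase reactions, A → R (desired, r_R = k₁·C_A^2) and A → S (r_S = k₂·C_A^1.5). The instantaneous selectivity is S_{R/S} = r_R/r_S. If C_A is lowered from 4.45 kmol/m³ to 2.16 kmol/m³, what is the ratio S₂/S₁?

0.697

S_{R/S} = (k₁/k₂)·C_A^0.5, so S₂/S₁ = (C_{A,2}/C_{A,1})^0.5.
= (2.16/4.45)^0.5 = (0.4854)^0.5 = 0.697.
Selectivity toward R falls as C_A falls — high-concentration operation is favoured.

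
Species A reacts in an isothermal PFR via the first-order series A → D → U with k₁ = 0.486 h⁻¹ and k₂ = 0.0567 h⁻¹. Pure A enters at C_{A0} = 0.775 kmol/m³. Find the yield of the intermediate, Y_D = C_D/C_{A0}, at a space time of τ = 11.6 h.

0.582

For first-order series with pure A initially, C_D(τ) = k₁C_{A0}/(k₂−k₁)·(e^(−k₁τ) − e^(−k₂τ)).
e^(−k₁τ) = e^(−0.486×11.6) = e^(−5.638) = 0.003561; e^(−k₂τ) = e^(−0.6577) = 0.5180.
C_D = 0.486×0.775/(0.0567−0.486) × (0.003561−0.5180) = (-0.8774)×(-0.5145) = 0.4514 kmol/m³.
Y_D = C_D/C_{A0} = 0.4514/0.775 = 0.582.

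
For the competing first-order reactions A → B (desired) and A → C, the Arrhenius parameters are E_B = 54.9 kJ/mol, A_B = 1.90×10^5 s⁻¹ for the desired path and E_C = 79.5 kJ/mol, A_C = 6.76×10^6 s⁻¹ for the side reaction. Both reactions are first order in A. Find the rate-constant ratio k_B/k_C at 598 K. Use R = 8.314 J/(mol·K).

Since both paths have the same order in A, the concentration cancels and S_{B/C} = k_B/k_C = (A_B/A_C)·exp[(E_C−E_B)/(RT)].
(E_C−E_B)/(RT) = (79.5−54.9)×10³/(8.314×598) = 24600/4972 = 4.948.
k_B/k_C = (1.90×10^5/6.76×10^6)·exp(4.948) = 0.02811 × 140.9 = 3.96.
Since E_B < E_C, lowering the temperature improves selectivity toward B.

3.96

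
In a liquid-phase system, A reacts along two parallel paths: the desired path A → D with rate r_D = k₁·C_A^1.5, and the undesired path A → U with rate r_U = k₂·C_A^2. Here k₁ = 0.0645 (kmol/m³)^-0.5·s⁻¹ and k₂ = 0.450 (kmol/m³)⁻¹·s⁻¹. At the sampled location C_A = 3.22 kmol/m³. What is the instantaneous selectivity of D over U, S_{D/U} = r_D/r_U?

S_{D/U} = r_D/r_U = (k₁·C_A^1.5)/(k₂·C_A^2) = (k₁/k₂)·C_A^-0.5.
= (0.0645×3.220^1.5) / (0.450×3.220^2) = 0.3727/4.666 = 0.0799.

0.0799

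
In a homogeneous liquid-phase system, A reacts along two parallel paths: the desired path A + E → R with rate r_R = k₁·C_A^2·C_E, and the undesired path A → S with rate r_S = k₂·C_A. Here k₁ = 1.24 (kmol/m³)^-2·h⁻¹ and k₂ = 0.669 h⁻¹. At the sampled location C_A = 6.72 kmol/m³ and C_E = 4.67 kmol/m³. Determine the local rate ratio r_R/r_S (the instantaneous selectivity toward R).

S_{R/S} = r_R/r_S = (k₁·C_A^2·C_E)/(k₂·C_A) = (k₁/k₂)·C_A·C_E.
= (1.24×6.720^2×4.670) / (0.669×6.720) = 261.5/4.496 = 58.2.
Since the desired path is higher order in A, keeping C_A high (PFR or concentrated feed) favours R.

58.2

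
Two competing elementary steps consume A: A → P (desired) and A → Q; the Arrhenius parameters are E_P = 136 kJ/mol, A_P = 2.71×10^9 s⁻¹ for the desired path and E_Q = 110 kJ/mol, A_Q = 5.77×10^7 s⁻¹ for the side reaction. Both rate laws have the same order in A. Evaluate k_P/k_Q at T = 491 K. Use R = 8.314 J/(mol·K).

0.0805

With equal orders, S_{P/Q} = k_P/k_Q = (A_P/A_Q)·exp[(E_Q−E_P)/(RT)].
(E_Q−E_P)/(RT) = (110−136)×10³/(8.314×491) = -26000/4082 = -6.369.
k_P/k_Q = (2.71×10^9/5.77×10^7)·exp(-6.369) = 46.97 × 0.001714 = 0.0805.
Since E_P > E_Q, raising the temperature improves selectivity toward P.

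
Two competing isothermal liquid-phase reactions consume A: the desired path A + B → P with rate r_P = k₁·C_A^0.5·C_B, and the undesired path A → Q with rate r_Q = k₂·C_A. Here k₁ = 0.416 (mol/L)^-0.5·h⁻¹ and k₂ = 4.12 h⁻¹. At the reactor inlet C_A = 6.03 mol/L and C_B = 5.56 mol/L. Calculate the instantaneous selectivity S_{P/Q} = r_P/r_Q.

0.229

S_{P/Q} = r_P/r_Q = (k₁·C_A^0.5·C_B)/(k₂·C_A) = (k₁/k₂)·C_A^-0.5·C_B.
= (0.416×6.030^0.5×5.560) / (4.12×6.030) = 5.680/24.84 = 0.229.
The undesired path is higher order in A, so low C_A (CSTR or dilute feed) favours P.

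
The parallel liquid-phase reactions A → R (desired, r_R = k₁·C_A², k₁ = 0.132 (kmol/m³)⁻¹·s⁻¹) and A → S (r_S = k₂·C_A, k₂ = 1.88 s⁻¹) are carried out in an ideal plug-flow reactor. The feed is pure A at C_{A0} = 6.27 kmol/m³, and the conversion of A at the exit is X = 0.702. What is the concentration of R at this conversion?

0.961 kmol/m³

C_A = C_{A0}(1−X) = 1.868 kmol/m³.
Along a PFR/batch, dC_S/dC_A = −r_S/(r_R+r_S) = −k₂/(k₂+k₁·C_A).
Integrating from C_{A0} to C_A: C_S = (1.88/0.132)·ln[(1.88+0.132·6.27)/(1.88+0.132·1.87)] = 14.24·ln(2.708/2.127) = 3.440 kmol/m³.
Then C_R = (C_{A0}−C_A) − C_S = 4.402 − 3.440 = 0.9615 kmol/m³.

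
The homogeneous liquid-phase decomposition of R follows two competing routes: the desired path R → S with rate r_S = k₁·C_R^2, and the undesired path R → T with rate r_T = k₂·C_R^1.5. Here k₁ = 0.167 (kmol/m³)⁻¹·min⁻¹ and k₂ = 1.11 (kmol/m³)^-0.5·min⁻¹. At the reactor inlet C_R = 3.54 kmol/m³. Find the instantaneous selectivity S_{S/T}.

0.283

S_{S/T} = r_S/r_T = (k₁·C_R^2)/(k₂·C_R^1.5) = (k₁/k₂)·C_R^0.5.
= (0.167×3.540^2) / (1.11×3.540^1.5) = 2.093/7.393 = 0.283.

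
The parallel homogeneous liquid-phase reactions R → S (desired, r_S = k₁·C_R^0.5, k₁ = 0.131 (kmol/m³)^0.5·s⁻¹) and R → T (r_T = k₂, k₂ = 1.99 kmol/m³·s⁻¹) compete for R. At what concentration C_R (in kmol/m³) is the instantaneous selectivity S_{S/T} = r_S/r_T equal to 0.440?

44.7 kmol/m³

S_{S/T} = (k₁/k₂)·C_R^0.5 ⇒ C_R = (S·k₂/k₁)^(2).
= (0.440×1.99/0.131)^(2) = (6.684)^(2) = 44.7 kmol/m³.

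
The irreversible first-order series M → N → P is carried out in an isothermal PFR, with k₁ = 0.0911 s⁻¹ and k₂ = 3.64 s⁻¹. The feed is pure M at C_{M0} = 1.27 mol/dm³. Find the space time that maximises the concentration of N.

1.04 s

Setting dC_N/dτ = 0 gives τ_opt = ln(k₂/k₁)/(k₂−k₁).
= ln(3.64/0.0911)/(3.64−0.0911) = ln(39.96)/3.549 = 3.688/3.549 = 1.04 s.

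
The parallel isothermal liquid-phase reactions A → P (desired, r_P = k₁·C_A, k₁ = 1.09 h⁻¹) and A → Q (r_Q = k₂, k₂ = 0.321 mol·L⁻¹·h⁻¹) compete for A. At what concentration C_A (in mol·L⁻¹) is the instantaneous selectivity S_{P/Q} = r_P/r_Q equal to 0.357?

S_{P/Q} = (k₁/k₂)·C_A ⇒ C_A = S·k₂/k₁.
= 0.357×0.321/1.09 = 0.105 mol·L⁻¹.

0.105 mol·L⁻¹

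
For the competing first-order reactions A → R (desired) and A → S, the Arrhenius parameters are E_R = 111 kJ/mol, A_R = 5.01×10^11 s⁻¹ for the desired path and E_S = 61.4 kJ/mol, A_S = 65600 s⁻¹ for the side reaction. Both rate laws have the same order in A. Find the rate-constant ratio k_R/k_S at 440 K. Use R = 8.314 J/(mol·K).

Since both paths have the same order in A, the concentration cancels and S_{R/S} = k_R/k_S = (A_R/A_S)·exp[(E_S−E_R)/(RT)].
(E_S−E_R)/(RT) = (61.4−111)×10³/(8.314×440) = -49600/3658 = -13.56.
k_R/k_S = (5.01×10^11/65600)·exp(-13.56) = 7.637×10^6 × 1.293×10^-6 = 9.87.
Since E_R > E_S, raising the temperature improves selectivity toward R.

9.87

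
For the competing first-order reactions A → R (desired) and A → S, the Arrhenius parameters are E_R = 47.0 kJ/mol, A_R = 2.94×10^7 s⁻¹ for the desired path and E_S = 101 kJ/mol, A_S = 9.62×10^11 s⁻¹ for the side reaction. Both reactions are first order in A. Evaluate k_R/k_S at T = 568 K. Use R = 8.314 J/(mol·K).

2.83

With equal orders, S_{R/S} = k_R/k_S = (A_R/A_S)·exp[(E_S−E_R)/(RT)].
(E_S−E_R)/(RT) = (101−47.0)×10³/(8.314×568) = 54000/4722 = 11.43.
k_R/k_S = (2.94×10^7/9.62×10^11)·exp(11.43) = 3.056×10^-5 × 92501 = 2.83.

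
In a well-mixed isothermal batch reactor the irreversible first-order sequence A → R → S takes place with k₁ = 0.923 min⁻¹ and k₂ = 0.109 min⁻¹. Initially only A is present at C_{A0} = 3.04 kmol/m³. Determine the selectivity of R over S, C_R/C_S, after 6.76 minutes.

Solving the coupled first-order balances gives C_R(t) = [k₁/(k₂−k₁)]·C_{A0}·(e^(−k₁t) − e^(−k₂t)).
e^(−k₁t) = e^(−0.923×6.76) = e^(−6.239) = 0.001951; e^(−k₂t) = e^(−0.7368) = 0.4786.
C_R = 0.923×3.04/(0.109−0.923) × (0.001951−0.4786) = (-3.447)×(-0.4767) = 1.643 kmol/m³.
C_A = C_{A0}e^(−k₁t) = 0.005931 kmol/m³, so C_S = C_{A0}−C_A−C_R = 1.391 kmol/m³; C_R/C_S = 1.18.

1.18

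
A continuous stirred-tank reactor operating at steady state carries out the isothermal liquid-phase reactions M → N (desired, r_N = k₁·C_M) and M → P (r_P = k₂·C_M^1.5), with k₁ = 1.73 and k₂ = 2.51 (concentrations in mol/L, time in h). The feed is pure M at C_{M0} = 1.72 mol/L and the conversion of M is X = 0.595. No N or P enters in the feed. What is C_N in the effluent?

Exit C_M = C_{M0}(1−X) = 1.72×0.405 = 0.6966 mol/L.
Rates in a CSTR are evaluated at the outlet concentration: r_N = 1.73×0.6966 = 1.205, r_P = 2.51×0.6966^1.5 = 1.459.
Fraction of consumed M going to N: r_N/(r_N+r_P) = 0.4523.
C_N = 0.4523·C_{M0}·X = 0.4523×1.72×0.595 = 0.463 mol/L.

0.463 mol/L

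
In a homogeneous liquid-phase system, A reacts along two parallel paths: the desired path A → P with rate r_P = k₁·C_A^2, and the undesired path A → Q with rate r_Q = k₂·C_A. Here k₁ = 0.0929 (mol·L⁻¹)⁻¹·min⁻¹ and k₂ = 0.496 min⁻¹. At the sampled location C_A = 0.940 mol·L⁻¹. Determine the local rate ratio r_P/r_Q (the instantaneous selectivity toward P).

0.176

S_{P/Q} = r_P/r_Q = (k₁·C_A^2)/(k₂·C_A) = (k₁/k₂)·C_A.
= (0.0929×0.9400^2) / (0.496×0.9400) = 0.08209/0.4662 = 0.176.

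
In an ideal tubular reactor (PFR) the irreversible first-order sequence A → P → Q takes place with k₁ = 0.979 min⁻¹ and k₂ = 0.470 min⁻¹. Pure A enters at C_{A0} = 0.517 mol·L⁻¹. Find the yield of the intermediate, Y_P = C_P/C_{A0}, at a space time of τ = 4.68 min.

For first-order series with pure A initially, C_P(τ) = k₁C_{A0}/(k₂−k₁)·(e^(−k₁τ) − e^(−k₂τ)).
e^(−k₁τ) = e^(−0.979×4.68) = e^(−4.582) = 0.01024; e^(−k₂τ) = e^(−2.200) = 0.1108.
C_P = 0.979×0.517/(0.470−0.979) × (0.01024−0.1108) = (-0.9944)×(-0.1006) = 0.1000 mol·L⁻¹.
Y_P = C_P/C_{A0} = 0.1000/0.517 = 0.194.

0.194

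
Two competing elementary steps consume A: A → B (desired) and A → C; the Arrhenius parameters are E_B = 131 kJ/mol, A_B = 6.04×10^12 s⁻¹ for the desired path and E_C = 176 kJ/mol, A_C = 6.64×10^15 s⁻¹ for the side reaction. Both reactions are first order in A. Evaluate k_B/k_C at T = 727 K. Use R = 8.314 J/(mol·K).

Since both paths have the same order in A, the concentration cancels and S_{B/C} = k_B/k_C = (A_B/A_C)·exp[(E_C−E_B)/(RT)].
(E_C−E_B)/(RT) = (176−131)×10³/(8.314×727) = 45000/6044 = 7.445.
k_B/k_C = (6.04×10^12/6.64×10^15)·exp(7.445) = 9.096×10^-4 × 1711 = 1.56.

1.56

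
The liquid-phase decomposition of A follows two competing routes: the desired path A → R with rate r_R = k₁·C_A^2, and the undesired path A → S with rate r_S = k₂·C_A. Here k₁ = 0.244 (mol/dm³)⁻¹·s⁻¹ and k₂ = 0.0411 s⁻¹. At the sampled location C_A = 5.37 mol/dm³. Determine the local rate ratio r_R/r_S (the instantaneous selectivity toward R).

S_{R/S} = r_R/r_S = (k₁·C_A^2)/(k₂·C_A) = (k₁/k₂)·C_A.
= (0.244×5.370^2) / (0.0411×5.370) = 7.036/0.2207 = 31.9.
Since the desired path is higher order in A, keeping C_A high (PFR or concentrated feed) favours R.

31.9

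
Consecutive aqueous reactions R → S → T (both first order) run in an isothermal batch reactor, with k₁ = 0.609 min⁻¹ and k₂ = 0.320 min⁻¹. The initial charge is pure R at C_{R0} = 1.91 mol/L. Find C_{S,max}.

Evaluating C_S at t_opt = ln(k₂/k₁)/(k₂−k₁) gives C_{S,max}/C_{R0} = (k₁/k₂)^[k₂/(k₂−k₁)].
= (0.609/0.320)^(0.320/(0.320−0.609)) = (1.903)^(-1.107) = 0.4904.
C_{S,max} = 0.4904×1.91 = 0.937 mol/L.

0.937 mol/L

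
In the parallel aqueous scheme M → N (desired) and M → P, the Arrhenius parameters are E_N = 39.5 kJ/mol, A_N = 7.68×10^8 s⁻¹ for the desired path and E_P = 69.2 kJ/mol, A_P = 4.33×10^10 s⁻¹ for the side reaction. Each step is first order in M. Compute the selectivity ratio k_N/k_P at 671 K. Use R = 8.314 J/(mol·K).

3.64

Since both paths have the same order in M, the concentration cancels and S_{N/P} = k_N/k_P = (A_N/A_P)·exp[(E_P−E_N)/(RT)].
(E_P−E_N)/(RT) = (69.2−39.5)×10³/(8.314×671) = 29700/5579 = 5.324.
k_N/k_P = (7.68×10^8/4.33×10^10)·exp(5.324) = 0.01774 × 205.2 = 3.64.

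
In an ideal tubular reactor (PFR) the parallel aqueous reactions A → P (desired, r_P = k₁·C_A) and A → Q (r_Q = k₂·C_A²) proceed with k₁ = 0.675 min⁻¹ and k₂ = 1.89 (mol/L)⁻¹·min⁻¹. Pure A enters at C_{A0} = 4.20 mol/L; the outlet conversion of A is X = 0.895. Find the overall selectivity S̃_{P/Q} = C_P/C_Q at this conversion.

C_A = C_{A0}(1−X) = 0.4410 mol/L.
Along a PFR/batch, dC_P/dC_A = −r_P/(r_P+r_Q) = −k₁/(k₁+k₂·C_A).
Integrating from C_{A0} to C_A: C_P = (0.675/1.89)·ln[(0.675+1.89·4.20)/(0.675+1.89·0.441)] = 0.3571·ln(8.613/1.508) = 0.6222 mol/L.
C_Q = (C_{A0}−C_A)−C_P = 3.137 mol/L; S̃_{P/Q} = 0.6222/3.137 = 0.198.

0.198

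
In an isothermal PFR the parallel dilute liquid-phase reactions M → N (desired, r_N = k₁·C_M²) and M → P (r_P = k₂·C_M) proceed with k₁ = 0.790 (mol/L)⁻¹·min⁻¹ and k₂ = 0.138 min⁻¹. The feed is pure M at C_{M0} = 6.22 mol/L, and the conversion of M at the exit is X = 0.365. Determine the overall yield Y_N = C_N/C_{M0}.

C_M = C_{M0}(1−X) = 3.950 mol/L.
Along a PFR/batch, dC_P/dC_M = −r_P/(r_N+r_P) = −k₂/(k₂+k₁·C_M).
Integrating from C_{M0} to C_M: C_P = (0.138/0.790)·ln[(0.138+0.790·6.22)/(0.138+0.790·3.95)] = 0.1747·ln(5.052/3.258) = 0.07661 mol/L.
Then C_N = (C_{M0}−C_M) − C_P = 2.270 − 0.07661 = 2.194 mol/L.
Y_N = C_N/C_{M0} = 2.194/6.22 = 0.353.

0.353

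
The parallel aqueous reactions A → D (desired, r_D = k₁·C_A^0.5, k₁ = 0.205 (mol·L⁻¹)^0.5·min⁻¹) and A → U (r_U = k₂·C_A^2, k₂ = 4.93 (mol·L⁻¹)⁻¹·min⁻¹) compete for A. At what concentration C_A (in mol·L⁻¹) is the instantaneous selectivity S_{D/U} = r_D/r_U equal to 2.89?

0.0592 mol·L⁻¹

S_{D/U} = (k₁/k₂)·C_A^-1.5 ⇒ C_A = (S·k₂/k₁)^(1/(-1.5)).
= (2.89×4.93/0.205)^(-0.6667) = (69.50)^(-0.6667) = 0.0592 mol·L⁻¹.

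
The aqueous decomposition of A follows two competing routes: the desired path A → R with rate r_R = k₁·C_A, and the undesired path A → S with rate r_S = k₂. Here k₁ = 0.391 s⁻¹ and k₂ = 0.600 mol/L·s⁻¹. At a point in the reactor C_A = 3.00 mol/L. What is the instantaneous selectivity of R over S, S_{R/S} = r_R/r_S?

1.96

S_{R/S} = r_R/r_S = (k₁·C_A)/(k₂) = (k₁/k₂)·C_A.
= (0.391×3.000) / (0.600) = 1.173/0.6000 = 1.96.
Since the desired path is higher order in A, keeping C_A high (PFR or concentrated feed) favours R.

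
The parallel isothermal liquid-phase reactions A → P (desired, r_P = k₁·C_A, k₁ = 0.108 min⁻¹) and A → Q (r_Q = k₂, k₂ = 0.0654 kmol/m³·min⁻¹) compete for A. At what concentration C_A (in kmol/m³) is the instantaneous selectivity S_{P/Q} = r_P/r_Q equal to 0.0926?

S_{P/Q} = (k₁/k₂)·C_A ⇒ C_A = S·k₂/k₁.
= 0.0926×0.0654/0.108 = 0.0561 kmol/m³.

0.0561 kmol/m³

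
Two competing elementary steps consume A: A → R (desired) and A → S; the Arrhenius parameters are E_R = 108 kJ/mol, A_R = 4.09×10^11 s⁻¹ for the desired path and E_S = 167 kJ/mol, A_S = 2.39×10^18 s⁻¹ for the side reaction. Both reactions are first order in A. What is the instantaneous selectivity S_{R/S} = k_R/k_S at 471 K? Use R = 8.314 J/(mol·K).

0.598

With equal orders, S_{R/S} = k_R/k_S = (A_R/A_S)·exp[(E_S−E_R)/(RT)].
(E_S−E_R)/(RT) = (167−108)×10³/(8.314×471) = 59000/3916 = 15.07.
k_R/k_S = (4.09×10^11/2.39×10^18)·exp(15.07) = 1.711×10^-7 × 3.495×10^6 = 0.598.
Since E_R < E_S, lowering the temperature improves selectivity toward R.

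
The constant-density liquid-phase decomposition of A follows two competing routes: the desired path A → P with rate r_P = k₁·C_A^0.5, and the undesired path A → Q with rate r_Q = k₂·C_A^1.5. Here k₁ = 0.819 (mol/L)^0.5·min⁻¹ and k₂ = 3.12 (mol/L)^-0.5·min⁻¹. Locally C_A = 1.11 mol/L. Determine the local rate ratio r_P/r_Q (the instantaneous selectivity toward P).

0.236

S_{P/Q} = r_P/r_Q = (k₁·C_A^0.5)/(k₂·C_A^1.5) = (k₁/k₂)·C_A⁻¹.
= (0.819×1.110^0.5) / (3.12×1.110^1.5) = 0.8629/3.649 = 0.236.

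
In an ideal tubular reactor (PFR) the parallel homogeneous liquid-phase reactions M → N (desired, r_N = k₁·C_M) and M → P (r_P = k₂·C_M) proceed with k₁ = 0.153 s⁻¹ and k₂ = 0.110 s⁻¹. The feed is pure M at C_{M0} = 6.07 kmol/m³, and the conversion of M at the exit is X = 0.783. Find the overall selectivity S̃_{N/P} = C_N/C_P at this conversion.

C_M = C_{M0}(1−X) = 1.317 kmol/m³.
Both paths are first order in M, so the instantaneous fraction to N is constant: dC_N/d(−C_M) = k₁/(k₁+k₂) = 0.5817.
C_N = 0.5817·(C_{M0}−C_M) = 0.5817×4.753 = 2.76 kmol/m³.
C_P = (C_{M0}−C_M)−C_N = 1.988 kmol/m³; S̃_{N/P} = 2.765/1.988 = 1.39.

1.39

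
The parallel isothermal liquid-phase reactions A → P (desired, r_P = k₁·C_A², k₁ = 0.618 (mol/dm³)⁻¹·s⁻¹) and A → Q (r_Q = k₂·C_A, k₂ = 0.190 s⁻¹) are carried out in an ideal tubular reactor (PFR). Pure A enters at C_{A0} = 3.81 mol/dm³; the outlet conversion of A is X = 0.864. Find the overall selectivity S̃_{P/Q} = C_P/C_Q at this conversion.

5.66

C_A = C_{A0}(1−X) = 0.5182 mol/dm³.
Along a PFR/batch, dC_Q/dC_A = −r_Q/(r_P+r_Q) = −k₂/(k₂+k₁·C_A).
Integrating from C_{A0} to C_A: C_Q = (0.190/0.618)·ln[(0.190+0.618·3.81)/(0.190+0.618·0.518)] = 0.3074·ln(2.545/0.5102) = 0.4940 mol/dm³.
Then C_P = (C_{A0}−C_A) − C_Q = 3.292 − 0.4940 = 2.798 mol/dm³.
S̃_{P/Q} = C_P/C_Q = 2.798/0.4940 = 5.66.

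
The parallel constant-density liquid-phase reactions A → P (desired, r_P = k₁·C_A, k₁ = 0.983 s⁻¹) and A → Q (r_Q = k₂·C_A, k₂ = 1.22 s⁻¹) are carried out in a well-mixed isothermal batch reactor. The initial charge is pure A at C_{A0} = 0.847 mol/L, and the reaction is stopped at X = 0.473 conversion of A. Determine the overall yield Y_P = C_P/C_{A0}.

0.211

C_A = C_{A0}(1−X) = 0.4464 mol/L.
Both paths are first order in A, so the instantaneous fraction to P is constant: dC_P/d(−C_A) = k₁/(k₁+k₂) = 0.4462.
C_P = 0.4462·(C_{A0}−C_A) = 0.4462×0.4006 = 0.179 mol/L.
Y_P = C_P/C_{A0} = 0.1788/0.847 = 0.211.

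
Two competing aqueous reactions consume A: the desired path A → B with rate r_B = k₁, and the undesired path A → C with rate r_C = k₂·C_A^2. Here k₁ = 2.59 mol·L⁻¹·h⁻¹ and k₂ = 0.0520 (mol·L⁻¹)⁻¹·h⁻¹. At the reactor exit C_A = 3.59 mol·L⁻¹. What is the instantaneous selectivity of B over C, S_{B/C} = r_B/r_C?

3.86

S_{B/C} = r_B/r_C = (k₁)/(k₂·C_A^2) = (k₁/k₂)·C_A^-2.
= (2.59) / (0.0520×3.590^2) = 2.590/0.6702 = 3.86.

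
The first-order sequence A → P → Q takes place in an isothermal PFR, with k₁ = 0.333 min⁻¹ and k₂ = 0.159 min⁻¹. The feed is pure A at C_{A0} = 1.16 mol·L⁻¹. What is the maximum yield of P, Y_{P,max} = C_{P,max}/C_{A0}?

For a first-order series the maximum intermediate yield is C_{P,max}/C_{A0} = (k₁/k₂)^[k₂/(k₂−k₁)].
= (0.333/0.159)^(0.159/(0.159−0.333)) = (2.094)^(-0.9138) = 0.5089.

0.509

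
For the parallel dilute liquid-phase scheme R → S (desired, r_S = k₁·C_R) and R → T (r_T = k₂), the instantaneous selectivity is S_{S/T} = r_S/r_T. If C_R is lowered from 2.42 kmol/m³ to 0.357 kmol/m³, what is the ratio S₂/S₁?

S_{S/T} = (k₁/k₂)·C_R, so S₂/S₁ = (C_{R,2}/C_{R,1}).
= 0.357/2.42 = 0.148.
Selectivity toward S falls as C_R falls — high-concentration operation is favoured.

0.148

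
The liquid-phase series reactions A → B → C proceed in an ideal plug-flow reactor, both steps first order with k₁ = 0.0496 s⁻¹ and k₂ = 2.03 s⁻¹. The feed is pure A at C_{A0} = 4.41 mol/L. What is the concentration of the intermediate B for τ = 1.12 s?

For first-order series with pure A initially, C_B(τ) = k₁C_{A0}/(k₂−k₁)·(e^(−k₁τ) − e^(−k₂τ)).
e^(−k₁τ) = e^(−0.0496×1.12) = e^(−0.05555) = 0.9460; e^(−k₂τ) = e^(−2.274) = 0.1029.
C_B = 0.0496×4.41/(2.03−0.0496) × (0.9460−0.1029) = 0.1105×0.8430 = 0.09311 mol/L.

0.0931 mol/L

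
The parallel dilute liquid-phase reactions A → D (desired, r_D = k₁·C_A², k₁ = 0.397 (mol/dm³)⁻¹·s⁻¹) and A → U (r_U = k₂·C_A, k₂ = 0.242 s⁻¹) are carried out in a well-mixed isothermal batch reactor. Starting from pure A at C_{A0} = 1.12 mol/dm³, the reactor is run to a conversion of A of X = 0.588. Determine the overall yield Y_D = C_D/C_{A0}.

C_A = C_{A0}(1−X) = 0.4614 mol/dm³.
Along a PFR/batch, dC_U/dC_A = −r_U/(r_D+r_U) = −k₂/(k₂+k₁·C_A).
Integrating from C_{A0} to C_A: C_U = (0.242/0.397)·ln[(0.242+0.397·1.12)/(0.242+0.397·0.461)] = 0.6096·ln(0.6866/0.4252) = 0.2921 mol/dm³.
Then C_D = (C_{A0}−C_A) − C_U = 0.6586 − 0.2921 = 0.3664 mol/dm³.
Y_D = C_D/C_{A0} = 0.3664/1.12 = 0.327.

0.327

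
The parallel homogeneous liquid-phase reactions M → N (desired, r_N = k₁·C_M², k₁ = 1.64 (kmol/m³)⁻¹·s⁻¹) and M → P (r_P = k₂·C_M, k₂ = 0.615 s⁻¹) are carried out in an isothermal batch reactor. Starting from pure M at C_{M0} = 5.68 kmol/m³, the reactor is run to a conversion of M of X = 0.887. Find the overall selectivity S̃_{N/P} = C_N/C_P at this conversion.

6.53

C_M = C_{M0}(1−X) = 0.6418 kmol/m³.
Along a PFR/batch, dC_P/dC_M = −r_P/(r_N+r_P) = −k₂/(k₂+k₁·C_M).
Integrating from C_{M0} to C_M: C_P = (0.615/1.64)·ln[(0.615+1.64·5.68)/(0.615+1.64·0.642)] = 0.3750·ln(9.930/1.668) = 0.6691 kmol/m³.
Then C_N = (C_{M0}−C_M) − C_P = 5.038 − 0.6691 = 4.369 kmol/m³.
S̃_{N/P} = C_N/C_P = 4.369/0.6691 = 6.53.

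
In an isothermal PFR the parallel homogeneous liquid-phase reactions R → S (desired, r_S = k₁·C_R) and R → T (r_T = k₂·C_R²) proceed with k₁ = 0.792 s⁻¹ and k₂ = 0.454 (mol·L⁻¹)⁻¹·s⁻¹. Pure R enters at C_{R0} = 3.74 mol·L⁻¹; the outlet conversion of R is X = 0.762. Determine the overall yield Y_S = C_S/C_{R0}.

C_R = C_{R0}(1−X) = 0.8901 mol·L⁻¹.
Along a PFR/batch, dC_S/dC_R = −r_S/(r_S+r_T) = −k₁/(k₁+k₂·C_R).
Integrating from C_{R0} to C_R: C_S = (0.792/0.454)·ln[(0.792+0.454·3.74)/(0.792+0.454·0.890)] = 1.744·ln(2.490/1.196) = 1.279 mol·L⁻¹.
Y_S = C_S/C_{R0} = 1.279/3.74 = 0.342.

0.342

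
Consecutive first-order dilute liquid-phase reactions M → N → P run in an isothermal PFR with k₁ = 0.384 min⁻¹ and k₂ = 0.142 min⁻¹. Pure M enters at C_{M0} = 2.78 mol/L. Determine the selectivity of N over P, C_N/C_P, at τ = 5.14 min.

Solving the coupled first-order balances gives C_N(τ) = [k₁/(k₂−k₁)]·C_{M0}·(e^(−k₁τ) − e^(−k₂τ)).
e^(−k₁τ) = e^(−0.384×5.14) = e^(−1.974) = 0.1389; e^(−k₂τ) = e^(−0.7299) = 0.4820.
C_N = 0.384×2.78/(0.142−0.384) × (0.1389−0.4820) = (-4.411)×(-0.3430) = 1.513 mol/L.
C_M = C_{M0}e^(−k₁τ) = 0.3862 mol/L, so C_P = C_{M0}−C_M−C_N = 0.8806 mol/L; C_N/C_P = 1.72.

1.72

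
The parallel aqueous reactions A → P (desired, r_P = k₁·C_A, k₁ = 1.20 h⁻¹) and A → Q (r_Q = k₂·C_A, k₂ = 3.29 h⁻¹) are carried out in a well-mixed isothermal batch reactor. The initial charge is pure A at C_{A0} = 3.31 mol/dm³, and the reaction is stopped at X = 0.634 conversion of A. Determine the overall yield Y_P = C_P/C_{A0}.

C_A = C_{A0}(1−X) = 1.211 mol/dm³.
Both paths are first order in A, so the instantaneous fraction to P is constant: dC_P/d(−C_A) = k₁/(k₁+k₂) = 0.2673.
C_P = 0.2673·(C_{A0}−C_A) = 0.2673×2.099 = 0.561 mol/dm³.
Y_P = C_P/C_{A0} = 0.5609/3.31 = 0.169.

0.169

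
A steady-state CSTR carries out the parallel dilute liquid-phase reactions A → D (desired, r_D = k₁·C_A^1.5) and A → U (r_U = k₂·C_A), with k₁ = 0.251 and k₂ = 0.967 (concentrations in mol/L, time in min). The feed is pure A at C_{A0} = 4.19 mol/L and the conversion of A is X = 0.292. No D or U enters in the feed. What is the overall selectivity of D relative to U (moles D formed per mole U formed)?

Exit C_A = C_{A0}(1−X) = 4.19×0.708 = 2.967 mol/L.
A CSTR operates uniformly at the exit composition, giving r_D = 1.282 and r_U = 2.869 (each k·C_A^n at C_A = 2.967).
Overall selectivity = C_D/C_U = r_Dτ/(r_Uτ) = r_D/r_U = 0.447.

0.447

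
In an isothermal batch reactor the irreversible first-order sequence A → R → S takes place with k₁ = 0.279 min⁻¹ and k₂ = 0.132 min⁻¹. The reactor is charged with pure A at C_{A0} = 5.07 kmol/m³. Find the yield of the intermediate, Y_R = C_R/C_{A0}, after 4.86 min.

Solving the coupled first-order balances gives C_R(t) = [k₁/(k₂−k₁)]·C_{A0}·(e^(−k₁t) − e^(−k₂t)).
e^(−k₁t) = e^(−0.279×4.86) = e^(−1.356) = 0.2577; e^(−k₂t) = e^(−0.6415) = 0.5265.
C_R = 0.279×5.07/(0.132−0.279) × (0.2577−0.5265) = (-9.623)×(-0.2688) = 2.586 kmol/m³.
Y_R = C_R/C_{A0} = 2.586/5.07 = 0.510.

0.510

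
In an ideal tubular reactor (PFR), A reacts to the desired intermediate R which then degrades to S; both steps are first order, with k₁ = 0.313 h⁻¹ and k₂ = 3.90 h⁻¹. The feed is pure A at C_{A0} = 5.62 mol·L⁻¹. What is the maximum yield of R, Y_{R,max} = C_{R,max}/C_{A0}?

For a first-order series the maximum intermediate yield is C_{R,max}/C_{A0} = (k₁/k₂)^[k₂/(k₂−k₁)].
= (0.313/3.90)^(3.90/(3.90−0.313)) = (0.08026)^(1.087) = 0.06440.

0.0644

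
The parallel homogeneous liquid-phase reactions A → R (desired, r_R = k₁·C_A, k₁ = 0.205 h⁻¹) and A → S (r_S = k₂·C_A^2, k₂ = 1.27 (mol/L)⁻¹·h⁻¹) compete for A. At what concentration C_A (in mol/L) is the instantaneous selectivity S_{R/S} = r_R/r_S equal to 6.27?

0.0257 mol/L

S_{R/S} = (k₁/k₂)·C_A⁻¹ ⇒ C_A = (S·k₂/k₁)^(-1).
= (6.27×1.27/0.205)^(-1) = (38.84)^(-1) = 0.0257 mol/L.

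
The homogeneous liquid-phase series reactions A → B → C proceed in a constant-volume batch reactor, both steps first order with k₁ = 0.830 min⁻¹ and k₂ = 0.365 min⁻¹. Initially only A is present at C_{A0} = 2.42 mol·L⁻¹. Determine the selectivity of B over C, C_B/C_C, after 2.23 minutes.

The intermediate concentration in a first-order A→B→C sequence is C_B = k₁C_{A0}(e^(−k₁t) − e^(−k₂t))/(k₂−k₁).
e^(−k₁t) = e^(−0.830×2.23) = e^(−1.851) = 0.1571; e^(−k₂t) = e^(−0.8139) = 0.4431.
C_B = 0.830×2.42/(0.365−0.830) × (0.1571−0.4431) = (-4.320)×(-0.2860) = 1.235 mol·L⁻¹.
C_A = C_{A0}e^(−k₁t) = 0.3802 mol·L⁻¹, so C_C = C_{A0}−C_A−C_B = 0.8044 mol·L⁻¹; C_B/C_C = 1.54.

1.54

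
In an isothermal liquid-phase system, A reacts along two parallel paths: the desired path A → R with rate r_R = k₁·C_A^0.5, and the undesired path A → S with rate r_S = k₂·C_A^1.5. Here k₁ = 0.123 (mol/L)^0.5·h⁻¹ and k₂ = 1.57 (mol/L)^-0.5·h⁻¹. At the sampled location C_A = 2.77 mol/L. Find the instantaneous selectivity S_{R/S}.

S_{R/S} = r_R/r_S = (k₁·C_A^0.5)/(k₂·C_A^1.5) = (k₁/k₂)·C_A⁻¹.
= (0.123×2.770^0.5) / (1.57×2.770^1.5) = 0.2047/7.238 = 0.0283.
The undesired path is higher order in A, so low C_A (CSTR or dilute feed) favours R.

0.0283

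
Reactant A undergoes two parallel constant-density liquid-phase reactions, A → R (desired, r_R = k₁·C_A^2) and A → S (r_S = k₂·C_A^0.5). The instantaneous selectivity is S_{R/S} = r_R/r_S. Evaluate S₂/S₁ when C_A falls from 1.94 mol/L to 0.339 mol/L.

0.0730

S_{R/S} = (k₁/k₂)·C_A^1.5, so S₂/S₁ = (C_{A,2}/C_{A,1})^1.5.
= (0.339/1.94)^1.5 = (0.1747)^1.5 = 0.0730.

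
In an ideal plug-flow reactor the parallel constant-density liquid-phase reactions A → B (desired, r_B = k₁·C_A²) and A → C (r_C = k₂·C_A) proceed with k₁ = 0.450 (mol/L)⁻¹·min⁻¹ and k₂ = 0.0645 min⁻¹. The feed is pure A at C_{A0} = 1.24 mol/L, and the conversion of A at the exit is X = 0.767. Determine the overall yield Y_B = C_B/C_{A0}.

C_A = C_{A0}(1−X) = 0.2889 mol/L.
Along a PFR/batch, dC_C/dC_A = −r_C/(r_B+r_C) = −k₂/(k₂+k₁·C_A).
Integrating from C_{A0} to C_A: C_C = (0.0645/0.450)·ln[(0.0645+0.450·1.24)/(0.0645+0.450·0.289)] = 0.1433·ln(0.6225/0.1945) = 0.1667 mol/L.
Then C_B = (C_{A0}−C_A) − C_C = 0.9511 − 0.1667 = 0.7843 mol/L.
Y_B = C_B/C_{A0} = 0.7843/1.24 = 0.633.

0.633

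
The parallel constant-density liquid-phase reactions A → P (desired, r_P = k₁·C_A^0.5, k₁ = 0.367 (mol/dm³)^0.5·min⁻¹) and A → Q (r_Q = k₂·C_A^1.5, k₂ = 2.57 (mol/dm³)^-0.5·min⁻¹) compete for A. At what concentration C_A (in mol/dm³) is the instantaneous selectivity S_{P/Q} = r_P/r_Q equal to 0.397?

0.360 mol/dm³

S_{P/Q} = (k₁/k₂)·C_A⁻¹ ⇒ C_A = (S·k₂/k₁)^(-1).
= (0.397×2.57/0.367)^(-1) = (2.780)^(-1) = 0.360 mol/dm³.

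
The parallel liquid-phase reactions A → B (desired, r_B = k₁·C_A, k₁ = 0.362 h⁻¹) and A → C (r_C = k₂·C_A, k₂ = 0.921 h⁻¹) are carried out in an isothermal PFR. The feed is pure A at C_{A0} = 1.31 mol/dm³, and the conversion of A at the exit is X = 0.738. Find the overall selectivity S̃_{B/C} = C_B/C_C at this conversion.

C_A = C_{A0}(1−X) = 0.3432 mol/dm³.
Both paths are first order in A, so the instantaneous fraction to B is constant: dC_B/d(−C_A) = k₁/(k₁+k₂) = 0.2822.
C_B = 0.2822·(C_{A0}−C_A) = 0.2822×0.9668 = 0.273 mol/dm³.
C_C = (C_{A0}−C_A)−C_B = 0.6940 mol/dm³; S̃_{B/C} = 0.2728/0.6940 = 0.393.

0.393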